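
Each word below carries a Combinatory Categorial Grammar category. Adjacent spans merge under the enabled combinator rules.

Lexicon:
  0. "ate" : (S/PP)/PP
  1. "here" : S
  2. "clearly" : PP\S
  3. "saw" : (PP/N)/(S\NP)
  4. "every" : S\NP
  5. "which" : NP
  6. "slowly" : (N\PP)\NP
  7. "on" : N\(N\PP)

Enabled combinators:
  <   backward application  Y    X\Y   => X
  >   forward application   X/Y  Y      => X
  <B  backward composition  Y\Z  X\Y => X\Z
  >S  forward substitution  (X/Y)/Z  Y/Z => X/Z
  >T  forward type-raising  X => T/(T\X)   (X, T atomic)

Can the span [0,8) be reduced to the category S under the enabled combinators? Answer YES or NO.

[0,8] S   >
  [0,3] S/PP   >
    [0,1] "ate" : (S/PP)/PP
    [1,3] PP   <
      [1,2] "here" : S
      [2,3] "clearly" : PP\S
  [3,8] PP   >
    [3,5] PP/N   >
      [3,4] "saw" : (PP/N)/(S\NP)
      [4,5] "every" : S\NP
    [5,8] N   <
      [5,7] N\PP   <
        [5,6] "which" : NP
        [6,7] "slowly" : (N\PP)\NP
      [7,8] "on" : N\(N\PP)

YES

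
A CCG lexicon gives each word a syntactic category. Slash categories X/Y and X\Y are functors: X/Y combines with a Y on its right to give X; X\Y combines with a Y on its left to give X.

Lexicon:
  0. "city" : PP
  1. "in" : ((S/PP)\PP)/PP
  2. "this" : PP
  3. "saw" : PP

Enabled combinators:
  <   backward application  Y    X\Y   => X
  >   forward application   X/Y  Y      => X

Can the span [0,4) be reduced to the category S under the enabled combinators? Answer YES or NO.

YES

[0,4] S   >
  [0,3] S/PP   <
    [0,1] "city" : PP
    [1,3] (S/PP)\PP   >
      [1,2] "in" : ((S/PP)\PP)/PP
      [2,3] "this" : PP
  [3,4] "saw" : PP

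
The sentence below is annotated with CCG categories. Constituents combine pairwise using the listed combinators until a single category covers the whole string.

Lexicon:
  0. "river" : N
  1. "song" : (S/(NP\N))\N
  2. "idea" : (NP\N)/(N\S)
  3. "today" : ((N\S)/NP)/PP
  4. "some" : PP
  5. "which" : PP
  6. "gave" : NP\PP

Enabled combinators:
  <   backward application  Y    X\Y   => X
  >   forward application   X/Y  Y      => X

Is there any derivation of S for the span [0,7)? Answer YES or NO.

[0,7] S   >
  [0,2] S/(NP\N)   <
    [0,1] "river" : N
    [1,2] "song" : (S/(NP\N))\N
  [2,7] NP\N   >
    [2,3] "idea" : (NP\N)/(N\S)
    [3,7] N\S   >
      [3,5] (N\S)/NP   >
        [3,4] "today" : ((N\S)/NP)/PP
        [4,5] "some" : PP
      [5,7] NP   <
        [5,6] "which" : PP
        [6,7] "gave" : NP\PP

YES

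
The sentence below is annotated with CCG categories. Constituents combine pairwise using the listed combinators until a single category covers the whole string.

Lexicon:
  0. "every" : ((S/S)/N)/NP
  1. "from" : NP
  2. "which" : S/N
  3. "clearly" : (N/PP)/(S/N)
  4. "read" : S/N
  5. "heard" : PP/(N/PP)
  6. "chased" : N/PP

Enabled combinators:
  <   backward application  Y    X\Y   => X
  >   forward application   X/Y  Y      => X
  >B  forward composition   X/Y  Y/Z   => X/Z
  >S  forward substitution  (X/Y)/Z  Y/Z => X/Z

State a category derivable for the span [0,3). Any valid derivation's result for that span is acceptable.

S/N

[0,7] S   >
  [0,3] S/N   >S
    [0,2] (S/S)/N   >
      [0,1] "every" : ((S/S)/N)/NP
      [1,2] "from" : NP
    [2,3] "which" : S/N
  [3,7] N   >
    [3,5] N/PP   >
      [3,4] "clearly" : (N/PP)/(S/N)
      [4,5] "read" : S/N
    [5,7] PP   >
      [5,6] "heard" : PP/(N/PP)
      [6,7] "chased" : N/PP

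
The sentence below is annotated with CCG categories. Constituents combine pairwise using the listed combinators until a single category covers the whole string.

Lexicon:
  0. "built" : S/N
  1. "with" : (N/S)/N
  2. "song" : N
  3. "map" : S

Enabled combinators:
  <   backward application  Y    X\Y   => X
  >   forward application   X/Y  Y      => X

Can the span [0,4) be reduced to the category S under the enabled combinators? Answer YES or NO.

YES

[0,4] S   >
  [0,1] "built" : S/N
  [1,4] N   >
    [1,3] N/S   >
      [1,2] "with" : (N/S)/N
      [2,3] "song" : N
    [3,4] "map" : S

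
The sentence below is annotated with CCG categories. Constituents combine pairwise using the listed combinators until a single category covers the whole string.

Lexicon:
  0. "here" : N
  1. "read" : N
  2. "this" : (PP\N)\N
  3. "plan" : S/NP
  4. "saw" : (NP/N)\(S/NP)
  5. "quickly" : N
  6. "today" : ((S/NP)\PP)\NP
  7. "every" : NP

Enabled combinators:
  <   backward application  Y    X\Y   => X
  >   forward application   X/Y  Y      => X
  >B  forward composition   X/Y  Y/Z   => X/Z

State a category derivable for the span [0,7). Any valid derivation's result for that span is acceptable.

[0,8] S   >
  [0,7] S/NP   <
    [0,3] PP   <
      [0,1] "here" : N
      [1,3] PP\N   <
        [1,2] "read" : N
        [2,3] "this" : (PP\N)\N
    [3,7] (S/NP)\PP   <
      [3,6] NP   >
        [3,5] NP/N   <
          [3,4] "plan" : S/NP
          [4,5] "saw" : (NP/N)\(S/NP)
        [5,6] "quickly" : N
      [6,7] "today" : ((S/NP)\PP)\NP
  [7,8] "every" : NP

S/NP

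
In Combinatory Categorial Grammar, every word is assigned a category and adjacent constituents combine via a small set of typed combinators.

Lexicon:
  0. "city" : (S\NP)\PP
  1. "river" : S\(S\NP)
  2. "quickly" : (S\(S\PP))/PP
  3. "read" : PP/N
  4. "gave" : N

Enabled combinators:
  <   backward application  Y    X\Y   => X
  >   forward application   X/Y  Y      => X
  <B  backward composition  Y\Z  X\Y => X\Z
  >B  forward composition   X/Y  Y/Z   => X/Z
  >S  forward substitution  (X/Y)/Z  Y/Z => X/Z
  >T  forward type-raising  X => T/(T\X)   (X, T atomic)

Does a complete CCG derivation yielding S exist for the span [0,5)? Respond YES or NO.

YES

[0,5] S   <
  [0,2] S\PP   <B
    [0,1] "city" : (S\NP)\PP
    [1,2] "river" : S\(S\NP)
  [2,5] S\(S\PP)   >
    [2,3] "quickly" : (S\(S\PP))/PP
    [3,5] PP   >
      [3,4] "read" : PP/N
      [4,5] "gave" : N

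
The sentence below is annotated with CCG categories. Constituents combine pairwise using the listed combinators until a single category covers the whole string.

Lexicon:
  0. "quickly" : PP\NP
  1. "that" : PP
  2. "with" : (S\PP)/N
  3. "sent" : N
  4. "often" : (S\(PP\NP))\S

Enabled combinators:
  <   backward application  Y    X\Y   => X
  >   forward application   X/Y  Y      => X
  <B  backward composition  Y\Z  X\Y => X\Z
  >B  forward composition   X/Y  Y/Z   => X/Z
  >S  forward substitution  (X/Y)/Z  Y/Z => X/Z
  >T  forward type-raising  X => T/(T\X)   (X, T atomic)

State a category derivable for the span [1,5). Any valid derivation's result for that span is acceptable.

[0,5] S   <
  [0,1] "quickly" : PP\NP
  [1,5] S\(PP\NP)   <
    [1,4] S   >
      [1,2] S/(S\PP)   >T
        [1,2] "that" : PP
      [2,4] S\PP   >
        [2,3] "with" : (S\PP)/N
        [3,4] "sent" : N
    [4,5] "often" : (S\(PP\NP))\S

S\(PP\NP)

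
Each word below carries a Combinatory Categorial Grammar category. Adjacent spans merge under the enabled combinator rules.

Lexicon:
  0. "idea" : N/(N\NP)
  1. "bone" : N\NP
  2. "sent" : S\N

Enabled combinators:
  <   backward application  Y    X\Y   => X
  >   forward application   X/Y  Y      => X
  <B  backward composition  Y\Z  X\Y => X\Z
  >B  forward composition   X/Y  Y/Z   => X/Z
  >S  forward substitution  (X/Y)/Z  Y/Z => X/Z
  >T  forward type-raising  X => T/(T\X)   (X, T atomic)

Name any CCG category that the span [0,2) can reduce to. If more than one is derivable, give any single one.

N

[0,3] S   <
  [0,2] N   >
    [0,1] "idea" : N/(N\NP)
    [1,2] "bone" : N\NP
  [2,3] "sent" : S\N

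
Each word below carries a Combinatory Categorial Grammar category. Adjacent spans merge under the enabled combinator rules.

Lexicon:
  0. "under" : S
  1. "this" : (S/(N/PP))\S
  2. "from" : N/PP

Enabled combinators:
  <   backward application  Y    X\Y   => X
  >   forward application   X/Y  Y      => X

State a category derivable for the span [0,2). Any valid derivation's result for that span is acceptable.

[0,3] S   >
  [0,2] S/(N/PP)   <
    [0,1] "under" : S
    [1,2] "this" : (S/(N/PP))\S
  [2,3] "from" : N/PP

S/(N/PP)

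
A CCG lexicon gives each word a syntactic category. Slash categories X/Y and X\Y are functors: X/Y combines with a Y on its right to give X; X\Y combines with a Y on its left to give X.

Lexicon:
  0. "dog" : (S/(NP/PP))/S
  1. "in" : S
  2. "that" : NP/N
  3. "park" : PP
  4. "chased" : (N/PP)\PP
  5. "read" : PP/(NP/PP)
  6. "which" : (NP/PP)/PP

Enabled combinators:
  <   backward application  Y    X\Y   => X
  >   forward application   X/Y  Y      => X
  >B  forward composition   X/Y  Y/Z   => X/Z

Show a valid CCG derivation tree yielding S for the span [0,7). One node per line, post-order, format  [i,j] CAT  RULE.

[0,7] S   >
  [0,2] S/(NP/PP)   >
    [0,1] "dog" : (S/(NP/PP))/S
    [1,2] "in" : S
  [2,7] NP/PP   >B
    [2,5] NP/PP   >B
      [2,3] "that" : NP/N
      [3,5] N/PP   <
        [3,4] "park" : PP
        [4,5] "chased" : (N/PP)\PP
    [5,7] PP/PP   >B
      [5,6] "read" : PP/(NP/PP)
      [6,7] "which" : (NP/PP)/PP

[0,1] (S/(NP/PP))/S  lex  "dog"
[1,2] S  lex  "in"
[0,2] S/(NP/PP)  >  k=1
[2,3] NP/N  lex  "that"
[3,4] PP  lex  "park"
[4,5] (N/PP)\PP  lex  "chased"
[3,5] N/PP  <  k=4
[2,5] NP/PP  >B  k=3
[5,6] PP/(NP/PP)  lex  "read"
[6,7] (NP/PP)/PP  lex  "which"
[5,7] PP/PP  >B  k=6
[2,7] NP/PP  >B  k=5
[0,7] S  >  k=2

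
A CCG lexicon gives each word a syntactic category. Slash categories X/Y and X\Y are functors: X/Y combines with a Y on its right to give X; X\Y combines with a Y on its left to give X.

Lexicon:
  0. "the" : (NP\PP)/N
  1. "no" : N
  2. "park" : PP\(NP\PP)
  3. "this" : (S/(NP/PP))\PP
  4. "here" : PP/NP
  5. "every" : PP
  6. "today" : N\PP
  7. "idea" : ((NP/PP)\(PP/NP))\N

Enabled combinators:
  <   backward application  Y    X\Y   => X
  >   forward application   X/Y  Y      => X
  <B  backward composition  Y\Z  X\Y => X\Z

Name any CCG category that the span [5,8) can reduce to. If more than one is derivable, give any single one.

(NP/PP)\(PP/NP)

[0,8] S   >
  [0,4] S/(NP/PP)   <
    [0,3] PP   <
      [0,2] NP\PP   >
        [0,1] "the" : (NP\PP)/N
        [1,2] "no" : N
      [2,3] "park" : PP\(NP\PP)
    [3,4] "this" : (S/(NP/PP))\PP
  [4,8] NP/PP   <
    [4,5] "here" : PP/NP
    [5,8] (NP/PP)\(PP/NP)   <
      [5,7] N   <
        [5,6] "every" : PP
        [6,7] "today" : N\PP
      [7,8] "idea" : ((NP/PP)\(PP/NP))\N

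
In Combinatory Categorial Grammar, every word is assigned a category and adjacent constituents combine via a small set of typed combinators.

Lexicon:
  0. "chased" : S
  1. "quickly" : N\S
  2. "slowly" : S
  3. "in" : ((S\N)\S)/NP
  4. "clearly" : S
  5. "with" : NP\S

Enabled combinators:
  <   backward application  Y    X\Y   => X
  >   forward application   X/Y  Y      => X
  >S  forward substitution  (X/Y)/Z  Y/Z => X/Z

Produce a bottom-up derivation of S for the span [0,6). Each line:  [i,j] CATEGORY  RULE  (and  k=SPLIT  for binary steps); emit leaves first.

[0,1] S  lex  "chased"
[1,2] N\S  lex  "quickly"
[0,2] N  <  k=1
[2,3] S  lex  "slowly"
[3,4] ((S\N)\S)/NP  lex  "in"
[4,5] S  lex  "clearly"
[5,6] NP\S  lex  "with"
[4,6] NP  <  k=5
[3,6] (S\N)\S  >  k=4
[2,6] S\N  <  k=3
[0,6] S  <  k=2

[0,6] S   <
  [0,2] N   <
    [0,1] "chased" : S
    [1,2] "quickly" : N\S
  [2,6] S\N   <
    [2,3] "slowly" : S
    [3,6] (S\N)\S   >
      [3,4] "in" : ((S\N)\S)/NP
      [4,6] NP   <
        [4,5] "clearly" : S
        [5,6] "with" : NP\S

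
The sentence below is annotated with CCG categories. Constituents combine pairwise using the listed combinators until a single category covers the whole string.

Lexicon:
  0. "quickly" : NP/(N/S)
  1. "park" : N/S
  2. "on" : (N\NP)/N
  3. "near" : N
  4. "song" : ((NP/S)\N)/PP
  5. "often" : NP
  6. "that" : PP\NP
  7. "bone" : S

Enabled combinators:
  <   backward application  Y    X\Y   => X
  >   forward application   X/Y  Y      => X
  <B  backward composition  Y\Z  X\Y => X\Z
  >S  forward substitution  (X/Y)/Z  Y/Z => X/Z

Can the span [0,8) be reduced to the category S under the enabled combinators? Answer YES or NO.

NO

NP/(N/S) N/S (N\NP)/N N ((NP/S)\N)/PP NP PP\NP S
CKY chart[0,8] = {NP}; S ∉ chart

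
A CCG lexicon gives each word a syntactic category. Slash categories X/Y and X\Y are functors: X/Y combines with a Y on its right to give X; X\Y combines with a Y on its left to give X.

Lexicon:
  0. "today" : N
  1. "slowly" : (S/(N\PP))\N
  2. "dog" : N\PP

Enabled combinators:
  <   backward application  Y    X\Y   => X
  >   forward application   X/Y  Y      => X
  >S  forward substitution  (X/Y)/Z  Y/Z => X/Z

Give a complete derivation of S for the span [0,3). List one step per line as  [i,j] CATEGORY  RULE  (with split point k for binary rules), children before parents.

[0,1] N  lex  "today"
[1,2] (S/(N\PP))\N  lex  "slowly"
[0,2] S/(N\PP)  <  k=1
[2,3] N\PP  lex  "dog"
[0,3] S  >  k=2

[0,3] S   >
  [0,2] S/(N\PP)   <
    [0,1] "today" : N
    [1,2] "slowly" : (S/(N\PP))\N
  [2,3] "dog" : N\PP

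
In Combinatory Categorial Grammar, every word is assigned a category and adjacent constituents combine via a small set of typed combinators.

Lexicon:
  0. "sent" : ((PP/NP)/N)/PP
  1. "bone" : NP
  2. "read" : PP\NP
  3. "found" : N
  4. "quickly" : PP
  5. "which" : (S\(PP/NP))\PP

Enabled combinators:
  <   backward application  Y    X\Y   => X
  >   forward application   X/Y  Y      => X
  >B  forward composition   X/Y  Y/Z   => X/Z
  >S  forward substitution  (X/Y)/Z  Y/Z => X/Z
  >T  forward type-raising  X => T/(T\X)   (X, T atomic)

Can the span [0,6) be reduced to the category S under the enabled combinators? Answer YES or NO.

[0,6] S   <
  [0,4] PP/NP   >
    [0,3] (PP/NP)/N   >
      [0,1] "sent" : ((PP/NP)/N)/PP
      [1,3] PP   >
        [1,2] PP/(PP\NP)   >T
          [1,2] "bone" : NP
        [2,3] "read" : PP\NP
    [3,4] "found" : N
  [4,6] S\(PP/NP)   <
    [4,5] "quickly" : PP
    [5,6] "which" : (S\(PP/NP))\PP

YES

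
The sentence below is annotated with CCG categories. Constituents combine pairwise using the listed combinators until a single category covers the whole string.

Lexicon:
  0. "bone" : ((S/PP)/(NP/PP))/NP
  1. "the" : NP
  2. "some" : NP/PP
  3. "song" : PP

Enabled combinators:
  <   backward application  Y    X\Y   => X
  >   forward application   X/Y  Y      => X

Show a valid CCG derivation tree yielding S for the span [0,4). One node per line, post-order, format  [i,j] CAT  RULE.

[0,1] ((S/PP)/(NP/PP))/NP  lex  "bone"
[1,2] NP  lex  "the"
[0,2] (S/PP)/(NP/PP)  >  k=1
[2,3] NP/PP  lex  "some"
[0,3] S/PP  >  k=2
[3,4] PP  lex  "song"
[0,4] S  >  k=3

[0,4] S   >
  [0,3] S/PP   >
    [0,2] (S/PP)/(NP/PP)   >
      [0,1] "bone" : ((S/PP)/(NP/PP))/NP
      [1,2] "the" : NP
    [2,3] "some" : NP/PP
  [3,4] "song" : PP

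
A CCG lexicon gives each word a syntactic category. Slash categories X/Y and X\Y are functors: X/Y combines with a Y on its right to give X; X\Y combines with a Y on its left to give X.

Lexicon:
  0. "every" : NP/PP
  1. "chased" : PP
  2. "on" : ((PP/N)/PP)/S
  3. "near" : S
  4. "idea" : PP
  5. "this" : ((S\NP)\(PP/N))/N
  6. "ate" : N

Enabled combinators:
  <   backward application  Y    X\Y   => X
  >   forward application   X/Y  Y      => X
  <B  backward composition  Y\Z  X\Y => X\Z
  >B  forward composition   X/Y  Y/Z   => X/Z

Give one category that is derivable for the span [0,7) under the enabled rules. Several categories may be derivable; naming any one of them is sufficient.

S

[0,7] S   <
  [0,2] NP   >
    [0,1] "every" : NP/PP
    [1,2] "chased" : PP
  [2,7] S\NP   <
    [2,5] PP/N   >
      [2,4] (PP/N)/PP   >
        [2,3] "on" : ((PP/N)/PP)/S
        [3,4] "near" : S
      [4,5] "idea" : PP
    [5,7] (S\NP)\(PP/N)   >
      [5,6] "this" : ((S\NP)\(PP/N))/N
      [6,7] "ate" : N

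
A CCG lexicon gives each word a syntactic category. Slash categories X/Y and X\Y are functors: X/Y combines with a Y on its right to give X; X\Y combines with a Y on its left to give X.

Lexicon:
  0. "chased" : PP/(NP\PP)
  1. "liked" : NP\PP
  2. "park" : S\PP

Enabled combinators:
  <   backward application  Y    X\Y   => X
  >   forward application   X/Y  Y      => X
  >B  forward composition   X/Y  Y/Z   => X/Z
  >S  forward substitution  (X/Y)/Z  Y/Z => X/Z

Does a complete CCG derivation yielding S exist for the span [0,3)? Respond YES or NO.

[0,3] S   <
  [0,2] PP   >
    [0,1] "chased" : PP/(NP\PP)
    [1,2] "liked" : NP\PP
  [2,3] "park" : S\PP

YES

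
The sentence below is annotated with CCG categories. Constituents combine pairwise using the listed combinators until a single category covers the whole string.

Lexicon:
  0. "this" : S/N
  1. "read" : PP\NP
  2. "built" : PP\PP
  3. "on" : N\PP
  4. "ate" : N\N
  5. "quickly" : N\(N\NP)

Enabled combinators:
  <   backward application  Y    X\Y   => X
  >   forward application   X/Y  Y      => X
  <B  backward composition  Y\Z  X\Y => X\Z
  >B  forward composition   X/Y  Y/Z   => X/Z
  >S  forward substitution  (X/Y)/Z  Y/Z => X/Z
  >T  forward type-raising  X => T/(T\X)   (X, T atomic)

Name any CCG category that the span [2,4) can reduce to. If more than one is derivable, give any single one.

N\PP

[0,6] S   >
  [0,1] "this" : S/N
  [1,6] N   <
    [1,5] N\NP   <B
      [1,4] N\NP   <B
        [1,2] "read" : PP\NP
        [2,4] N\PP   <B
          [2,3] "built" : PP\PP
          [3,4] "on" : N\PP
      [4,5] "ate" : N\N
    [5,6] "quickly" : N\(N\NP)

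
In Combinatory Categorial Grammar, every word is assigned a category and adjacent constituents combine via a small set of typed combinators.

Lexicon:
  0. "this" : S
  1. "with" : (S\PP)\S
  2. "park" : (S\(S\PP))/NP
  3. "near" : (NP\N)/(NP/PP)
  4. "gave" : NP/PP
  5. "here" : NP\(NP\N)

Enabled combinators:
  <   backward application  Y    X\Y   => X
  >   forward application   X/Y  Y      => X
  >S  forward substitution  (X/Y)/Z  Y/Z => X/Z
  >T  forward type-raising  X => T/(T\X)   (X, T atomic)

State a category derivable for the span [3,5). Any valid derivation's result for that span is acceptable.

[0,6] S   <
  [0,2] S\PP   <
    [0,1] "this" : S
    [1,2] "with" : (S\PP)\S
  [2,6] S\(S\PP)   >
    [2,3] "park" : (S\(S\PP))/NP
    [3,6] NP   <
      [3,5] NP\N   >
        [3,4] "near" : (NP\N)/(NP/PP)
        [4,5] "gave" : NP/PP
      [5,6] "here" : NP\(NP\N)

NP\N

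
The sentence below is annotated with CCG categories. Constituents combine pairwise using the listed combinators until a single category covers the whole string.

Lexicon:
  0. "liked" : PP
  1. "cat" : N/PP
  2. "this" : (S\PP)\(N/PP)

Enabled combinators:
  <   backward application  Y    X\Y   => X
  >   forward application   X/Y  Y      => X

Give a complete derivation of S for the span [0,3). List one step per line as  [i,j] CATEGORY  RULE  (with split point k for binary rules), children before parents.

[0,3] S   <
  [0,1] "liked" : PP
  [1,3] S\PP   <
    [1,2] "cat" : N/PP
    [2,3] "this" : (S\PP)\(N/PP)

[0,1] PP  lex  "liked"
[1,2] N/PP  lex  "cat"
[2,3] (S\PP)\(N/PP)  lex  "this"
[1,3] S\PP  <  k=2
[0,3] S  <  k=1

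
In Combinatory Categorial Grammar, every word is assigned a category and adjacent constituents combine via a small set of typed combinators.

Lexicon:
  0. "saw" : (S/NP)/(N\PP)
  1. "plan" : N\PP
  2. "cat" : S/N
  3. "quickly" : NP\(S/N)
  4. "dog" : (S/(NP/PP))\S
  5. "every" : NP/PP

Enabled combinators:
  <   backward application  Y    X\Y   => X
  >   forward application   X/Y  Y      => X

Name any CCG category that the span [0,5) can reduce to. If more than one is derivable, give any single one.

[0,6] S   >
  [0,5] S/(NP/PP)   <
    [0,4] S   >
      [0,2] S/NP   >
        [0,1] "saw" : (S/NP)/(N\PP)
        [1,2] "plan" : N\PP
      [2,4] NP   <
        [2,3] "cat" : S/N
        [3,4] "quickly" : NP\(S/N)
    [4,5] "dog" : (S/(NP/PP))\S
  [5,6] "every" : NP/PP

S/(NP/PP)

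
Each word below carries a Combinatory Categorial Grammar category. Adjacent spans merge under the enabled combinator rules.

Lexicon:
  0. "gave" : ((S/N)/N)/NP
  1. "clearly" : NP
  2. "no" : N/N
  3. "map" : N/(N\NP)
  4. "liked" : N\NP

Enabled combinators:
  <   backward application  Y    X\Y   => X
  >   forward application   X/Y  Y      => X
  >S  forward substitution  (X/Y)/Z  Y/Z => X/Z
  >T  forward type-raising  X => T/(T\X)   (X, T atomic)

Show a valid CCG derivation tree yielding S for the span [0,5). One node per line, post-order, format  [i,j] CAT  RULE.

[0,5] S   >
  [0,3] S/N   >S
    [0,2] (S/N)/N   >
      [0,1] "gave" : ((S/N)/N)/NP
      [1,2] "clearly" : NP
    [2,3] "no" : N/N
  [3,5] N   >
    [3,4] "map" : N/(N\NP)
    [4,5] "liked" : N\NP

[0,1] ((S/N)/N)/NP  lex  "gave"
[1,2] NP  lex  "clearly"
[0,2] (S/N)/N  >  k=1
[2,3] N/N  lex  "no"
[0,3] S/N  >S  k=2
[3,4] N/(N\NP)  lex  "map"
[4,5] N\NP  lex  "liked"
[3,5] N  >  k=4
[0,5] S  >  k=3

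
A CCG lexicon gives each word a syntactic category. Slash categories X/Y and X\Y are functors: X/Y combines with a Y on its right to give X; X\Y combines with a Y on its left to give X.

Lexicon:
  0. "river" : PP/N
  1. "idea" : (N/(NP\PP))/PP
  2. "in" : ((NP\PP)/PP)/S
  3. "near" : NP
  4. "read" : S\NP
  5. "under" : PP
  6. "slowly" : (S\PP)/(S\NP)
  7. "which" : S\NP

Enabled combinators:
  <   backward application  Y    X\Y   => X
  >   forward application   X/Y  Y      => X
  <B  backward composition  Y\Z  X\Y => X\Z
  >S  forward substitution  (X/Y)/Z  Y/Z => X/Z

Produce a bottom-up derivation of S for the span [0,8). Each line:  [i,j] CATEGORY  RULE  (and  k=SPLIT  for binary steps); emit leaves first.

[0,1] PP/N  lex  "river"
[1,2] (N/(NP\PP))/PP  lex  "idea"
[2,3] ((NP\PP)/PP)/S  lex  "in"
[3,4] NP  lex  "near"
[4,5] S\NP  lex  "read"
[3,5] S  <  k=4
[2,5] (NP\PP)/PP  >  k=3
[1,5] N/PP  >S  k=2
[5,6] PP  lex  "under"
[1,6] N  >  k=5
[0,6] PP  >  k=1
[6,7] (S\PP)/(S\NP)  lex  "slowly"
[7,8] S\NP  lex  "which"
[6,8] S\PP  >  k=7
[0,8] S  <  k=6

[0,8] S   <
  [0,6] PP   >
    [0,1] "river" : PP/N
    [1,6] N   >
      [1,5] N/PP   >S
        [1,2] "idea" : (N/(NP\PP))/PP
        [2,5] (NP\PP)/PP   >
          [2,3] "in" : ((NP\PP)/PP)/S
          [3,5] S   <
            [3,4] "near" : NP
            [4,5] "read" : S\NP
      [5,6] "under" : PP
  [6,8] S\PP   >
    [6,7] "slowly" : (S\PP)/(S\NP)
    [7,8] "which" : S\NP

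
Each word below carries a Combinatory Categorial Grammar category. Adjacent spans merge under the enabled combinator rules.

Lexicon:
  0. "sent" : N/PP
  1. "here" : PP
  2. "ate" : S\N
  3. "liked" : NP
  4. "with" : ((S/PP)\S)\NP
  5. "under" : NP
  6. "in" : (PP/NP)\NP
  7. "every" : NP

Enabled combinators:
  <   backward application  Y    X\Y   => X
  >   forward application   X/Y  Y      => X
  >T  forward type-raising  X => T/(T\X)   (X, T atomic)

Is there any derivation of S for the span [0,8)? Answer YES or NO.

YES

[0,8] S   >
  [0,5] S/PP   <
    [0,3] S   <
      [0,2] N   >
        [0,1] "sent" : N/PP
        [1,2] "here" : PP
      [2,3] "ate" : S\N
    [3,5] (S/PP)\S   <
      [3,4] "liked" : NP
      [4,5] "with" : ((S/PP)\S)\NP
  [5,8] PP   >
    [5,7] PP/NP   <
      [5,6] "under" : NP
      [6,7] "in" : (PP/NP)\NP
    [7,8] "every" : NP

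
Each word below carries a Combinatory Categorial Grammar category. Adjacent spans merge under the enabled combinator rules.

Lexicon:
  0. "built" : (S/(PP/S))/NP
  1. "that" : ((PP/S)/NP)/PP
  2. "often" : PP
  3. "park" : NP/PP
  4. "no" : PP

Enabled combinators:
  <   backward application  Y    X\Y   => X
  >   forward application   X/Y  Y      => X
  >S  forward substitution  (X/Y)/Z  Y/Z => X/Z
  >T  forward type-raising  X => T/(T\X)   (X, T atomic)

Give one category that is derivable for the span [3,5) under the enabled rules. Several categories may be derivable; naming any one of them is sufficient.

NP

[0,5] S   >
  [0,3] S/NP   >S
    [0,1] "built" : (S/(PP/S))/NP
    [1,3] (PP/S)/NP   >
      [1,2] "that" : ((PP/S)/NP)/PP
      [2,3] "often" : PP
  [3,5] NP   >
    [3,4] "park" : NP/PP
    [4,5] "no" : PP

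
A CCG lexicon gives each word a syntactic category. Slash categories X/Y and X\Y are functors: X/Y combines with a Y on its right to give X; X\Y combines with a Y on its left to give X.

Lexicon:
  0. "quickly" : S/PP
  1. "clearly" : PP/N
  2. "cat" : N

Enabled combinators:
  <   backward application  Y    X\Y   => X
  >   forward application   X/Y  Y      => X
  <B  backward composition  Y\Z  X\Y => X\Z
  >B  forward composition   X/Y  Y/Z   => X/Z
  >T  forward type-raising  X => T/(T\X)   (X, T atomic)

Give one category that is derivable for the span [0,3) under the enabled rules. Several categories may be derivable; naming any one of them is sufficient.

S

[0,3] S   >
  [0,2] S/N   >B
    [0,1] "quickly" : S/PP
    [1,2] "clearly" : PP/N
  [2,3] "cat" : N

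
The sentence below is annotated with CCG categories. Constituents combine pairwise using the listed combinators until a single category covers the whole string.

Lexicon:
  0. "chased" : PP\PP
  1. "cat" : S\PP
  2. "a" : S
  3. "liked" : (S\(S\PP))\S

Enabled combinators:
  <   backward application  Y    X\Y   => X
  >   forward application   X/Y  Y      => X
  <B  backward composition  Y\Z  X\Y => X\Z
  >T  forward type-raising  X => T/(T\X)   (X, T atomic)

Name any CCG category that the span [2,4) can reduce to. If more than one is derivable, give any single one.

S\(S\PP)

[0,4] S   <
  [0,2] S\PP   <B
    [0,1] "chased" : PP\PP
    [1,2] "cat" : S\PP
  [2,4] S\(S\PP)   <
    [2,3] "a" : S
    [3,4] "liked" : (S\(S\PP))\S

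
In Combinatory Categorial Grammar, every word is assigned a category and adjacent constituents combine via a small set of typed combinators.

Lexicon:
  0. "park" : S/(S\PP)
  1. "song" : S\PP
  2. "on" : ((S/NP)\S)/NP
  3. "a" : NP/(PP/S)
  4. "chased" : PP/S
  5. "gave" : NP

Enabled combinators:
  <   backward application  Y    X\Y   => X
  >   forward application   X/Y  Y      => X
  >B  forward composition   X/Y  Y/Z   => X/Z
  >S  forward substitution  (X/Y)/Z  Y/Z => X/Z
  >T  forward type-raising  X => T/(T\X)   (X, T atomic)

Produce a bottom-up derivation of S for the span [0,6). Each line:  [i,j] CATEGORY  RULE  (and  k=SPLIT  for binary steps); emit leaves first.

[0,6] S   >
  [0,5] S/NP   <
    [0,2] S   >
      [0,1] "park" : S/(S\PP)
      [1,2] "song" : S\PP
    [2,5] (S/NP)\S   >
      [2,3] "on" : ((S/NP)\S)/NP
      [3,5] NP   >
        [3,4] "a" : NP/(PP/S)
        [4,5] "chased" : PP/S
  [5,6] "gave" : NP

[0,1] S/(S\PP)  lex  "park"
[1,2] S\PP  lex  "song"
[0,2] S  >  k=1
[2,3] ((S/NP)\S)/NP  lex  "on"
[3,4] NP/(PP/S)  lex  "a"
[4,5] PP/S  lex  "chased"
[3,5] NP  >  k=4
[2,5] (S/NP)\S  >  k=3
[0,5] S/NP  <  k=2
[5,6] NP  lex  "gave"
[0,6] S  >  k=5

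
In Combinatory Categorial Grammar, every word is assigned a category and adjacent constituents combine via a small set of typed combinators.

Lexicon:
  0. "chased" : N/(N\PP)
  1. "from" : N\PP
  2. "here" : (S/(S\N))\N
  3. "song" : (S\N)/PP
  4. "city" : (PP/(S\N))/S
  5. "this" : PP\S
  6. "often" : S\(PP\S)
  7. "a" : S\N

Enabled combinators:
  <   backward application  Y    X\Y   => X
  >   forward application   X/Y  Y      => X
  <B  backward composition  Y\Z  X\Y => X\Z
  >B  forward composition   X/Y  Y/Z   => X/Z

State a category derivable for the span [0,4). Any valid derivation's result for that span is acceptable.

[0,8] S   >
  [0,4] S/PP   >B
    [0,3] S/(S\N)   <
      [0,2] N   >
        [0,1] "chased" : N/(N\PP)
        [1,2] "from" : N\PP
      [2,3] "here" : (S/(S\N))\N
    [3,4] "song" : (S\N)/PP
  [4,8] PP   >
    [4,7] PP/(S\N)   >
      [4,5] "city" : (PP/(S\N))/S
      [5,7] S   <
        [5,6] "this" : PP\S
        [6,7] "often" : S\(PP\S)
    [7,8] "a" : S\N

S/PP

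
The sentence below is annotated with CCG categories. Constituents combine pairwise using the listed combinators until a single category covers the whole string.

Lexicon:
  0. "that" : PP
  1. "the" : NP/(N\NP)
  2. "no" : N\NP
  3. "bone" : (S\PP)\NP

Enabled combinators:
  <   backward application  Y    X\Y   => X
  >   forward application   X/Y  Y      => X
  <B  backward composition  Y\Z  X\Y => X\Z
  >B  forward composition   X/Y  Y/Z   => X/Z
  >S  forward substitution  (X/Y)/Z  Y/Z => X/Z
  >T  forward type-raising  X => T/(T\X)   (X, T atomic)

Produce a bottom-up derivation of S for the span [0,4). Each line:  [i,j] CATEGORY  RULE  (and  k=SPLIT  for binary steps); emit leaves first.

[0,1] PP  lex  "that"
[0,1] S/(S\PP)  >T
[1,2] NP/(N\NP)  lex  "the"
[2,3] N\NP  lex  "no"
[1,3] NP  >  k=2
[3,4] (S\PP)\NP  lex  "bone"
[1,4] S\PP  <  k=3
[0,4] S  >  k=1

[0,4] S   >
  [0,1] S/(S\PP)   >T
    [0,1] "that" : PP
  [1,4] S\PP   <
    [1,3] NP   >
      [1,2] "the" : NP/(N\NP)
      [2,3] "no" : N\NP
    [3,4] "bone" : (S\PP)\NP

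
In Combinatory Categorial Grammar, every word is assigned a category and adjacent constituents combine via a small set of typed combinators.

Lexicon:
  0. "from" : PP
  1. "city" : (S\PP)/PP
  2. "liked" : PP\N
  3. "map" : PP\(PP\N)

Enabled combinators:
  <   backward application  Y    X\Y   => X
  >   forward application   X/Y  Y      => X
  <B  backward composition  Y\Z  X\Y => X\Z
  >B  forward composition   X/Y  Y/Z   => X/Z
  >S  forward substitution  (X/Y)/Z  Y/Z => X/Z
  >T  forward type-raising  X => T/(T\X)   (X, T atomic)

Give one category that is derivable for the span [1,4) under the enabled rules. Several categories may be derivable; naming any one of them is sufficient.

S\PP

[0,4] S   <
  [0,1] "from" : PP
  [1,4] S\PP   >
    [1,2] "city" : (S\PP)/PP
    [2,4] PP   <
      [2,3] "liked" : PP\N
      [3,4] "map" : PP\(PP\N)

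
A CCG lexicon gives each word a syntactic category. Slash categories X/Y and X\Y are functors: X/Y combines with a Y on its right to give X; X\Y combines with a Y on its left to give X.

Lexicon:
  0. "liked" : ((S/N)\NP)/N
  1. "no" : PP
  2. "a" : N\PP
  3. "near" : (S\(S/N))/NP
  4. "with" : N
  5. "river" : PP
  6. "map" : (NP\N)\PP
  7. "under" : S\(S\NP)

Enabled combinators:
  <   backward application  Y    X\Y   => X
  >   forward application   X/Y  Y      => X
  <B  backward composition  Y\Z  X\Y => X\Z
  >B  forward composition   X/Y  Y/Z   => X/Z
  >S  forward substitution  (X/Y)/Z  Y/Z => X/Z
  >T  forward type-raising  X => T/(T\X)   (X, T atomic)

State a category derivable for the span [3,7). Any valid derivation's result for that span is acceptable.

S\(S/N)

[0,8] S   <
  [0,7] S\NP   <B
    [0,3] (S/N)\NP   >
      [0,1] "liked" : ((S/N)\NP)/N
      [1,3] N   <
        [1,2] "no" : PP
        [2,3] "a" : N\PP
    [3,7] S\(S/N)   >
      [3,4] "near" : (S\(S/N))/NP
      [4,7] NP   >
        [4,5] NP/(NP\N)   >T
          [4,5] "with" : N
        [5,7] NP\N   <
          [5,6] "river" : PP
          [6,7] "map" : (NP\N)\PP
  [7,8] "under" : S\(S\NP)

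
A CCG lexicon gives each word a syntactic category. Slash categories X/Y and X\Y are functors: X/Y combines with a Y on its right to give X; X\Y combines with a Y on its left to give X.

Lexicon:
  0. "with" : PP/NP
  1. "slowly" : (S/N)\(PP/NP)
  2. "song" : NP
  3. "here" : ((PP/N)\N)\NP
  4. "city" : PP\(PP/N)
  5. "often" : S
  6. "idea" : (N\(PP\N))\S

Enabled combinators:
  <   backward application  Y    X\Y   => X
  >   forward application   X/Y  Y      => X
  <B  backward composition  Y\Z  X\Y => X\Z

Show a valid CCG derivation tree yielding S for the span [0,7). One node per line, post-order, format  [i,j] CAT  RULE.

[0,1] PP/NP  lex  "with"
[1,2] (S/N)\(PP/NP)  lex  "slowly"
[0,2] S/N  <  k=1
[2,3] NP  lex  "song"
[3,4] ((PP/N)\N)\NP  lex  "here"
[2,4] (PP/N)\N  <  k=3
[4,5] PP\(PP/N)  lex  "city"
[2,5] PP\N  <B  k=4
[5,6] S  lex  "often"
[6,7] (N\(PP\N))\S  lex  "idea"
[5,7] N\(PP\N)  <  k=6
[2,7] N  <  k=5
[0,7] S  >  k=2

[0,7] S   >
  [0,2] S/N   <
    [0,1] "with" : PP/NP
    [1,2] "slowly" : (S/N)\(PP/NP)
  [2,7] N   <
    [2,5] PP\N   <B
      [2,4] (PP/N)\N   <
        [2,3] "song" : NP
        [3,4] "here" : ((PP/N)\N)\NP
      [4,5] "city" : PP\(PP/N)
    [5,7] N\(PP\N)   <
      [5,6] "often" : S
      [6,7] "idea" : (N\(PP\N))\S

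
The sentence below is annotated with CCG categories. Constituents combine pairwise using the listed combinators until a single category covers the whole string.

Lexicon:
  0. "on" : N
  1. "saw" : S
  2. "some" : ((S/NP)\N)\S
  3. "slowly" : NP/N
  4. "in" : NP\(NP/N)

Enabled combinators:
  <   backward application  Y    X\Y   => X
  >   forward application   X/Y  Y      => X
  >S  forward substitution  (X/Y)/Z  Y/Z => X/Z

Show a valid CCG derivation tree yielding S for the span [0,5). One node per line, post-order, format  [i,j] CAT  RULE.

[0,5] S   >
  [0,3] S/NP   <
    [0,1] "on" : N
    [1,3] (S/NP)\N   <
      [1,2] "saw" : S
      [2,3] "some" : ((S/NP)\N)\S
  [3,5] NP   <
    [3,4] "slowly" : NP/N
    [4,5] "in" : NP\(NP/N)

[0,1] N  lex  "on"
[1,2] S  lex  "saw"
[2,3] ((S/NP)\N)\S  lex  "some"
[1,3] (S/NP)\N  <  k=2
[0,3] S/NP  <  k=1
[3,4] NP/N  lex  "slowly"
[4,5] NP\(NP/N)  lex  "in"
[3,5] NP  <  k=4
[0,5] S  >  k=3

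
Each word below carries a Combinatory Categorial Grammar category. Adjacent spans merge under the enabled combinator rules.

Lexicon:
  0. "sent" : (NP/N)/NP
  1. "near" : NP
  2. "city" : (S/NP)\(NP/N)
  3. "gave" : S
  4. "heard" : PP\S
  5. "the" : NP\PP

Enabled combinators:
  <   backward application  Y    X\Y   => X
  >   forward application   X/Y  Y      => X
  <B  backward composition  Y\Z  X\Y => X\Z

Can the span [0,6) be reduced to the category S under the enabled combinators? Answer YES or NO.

YES

[0,6] S   >
  [0,3] S/NP   <
    [0,2] NP/N   >
      [0,1] "sent" : (NP/N)/NP
      [1,2] "near" : NP
    [2,3] "city" : (S/NP)\(NP/N)
  [3,6] NP   <
    [3,5] PP   <
      [3,4] "gave" : S
      [4,5] "heard" : PP\S
    [5,6] "the" : NP\PP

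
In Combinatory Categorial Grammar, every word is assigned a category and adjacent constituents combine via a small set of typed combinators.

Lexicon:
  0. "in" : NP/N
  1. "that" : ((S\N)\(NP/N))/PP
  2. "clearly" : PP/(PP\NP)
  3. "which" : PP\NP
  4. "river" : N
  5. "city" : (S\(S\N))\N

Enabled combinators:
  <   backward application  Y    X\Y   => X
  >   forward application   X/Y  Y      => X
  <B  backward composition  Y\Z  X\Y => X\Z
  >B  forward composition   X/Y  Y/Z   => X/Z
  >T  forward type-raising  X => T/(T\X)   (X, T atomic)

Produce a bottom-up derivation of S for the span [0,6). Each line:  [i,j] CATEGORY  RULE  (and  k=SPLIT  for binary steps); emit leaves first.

[0,1] NP/N  lex  "in"
[1,2] ((S\N)\(NP/N))/PP  lex  "that"
[2,3] PP/(PP\NP)  lex  "clearly"
[3,4] PP\NP  lex  "which"
[2,4] PP  >  k=3
[1,4] (S\N)\(NP/N)  >  k=2
[0,4] S\N  <  k=1
[4,5] N  lex  "river"
[5,6] (S\(S\N))\N  lex  "city"
[4,6] S\(S\N)  <  k=5
[0,6] S  <  k=4

[0,6] S   <
  [0,4] S\N   <
    [0,1] "in" : NP/N
    [1,4] (S\N)\(NP/N)   >
      [1,2] "that" : ((S\N)\(NP/N))/PP
      [2,4] PP   >
        [2,3] "clearly" : PP/(PP\NP)
        [3,4] "which" : PP\NP
  [4,6] S\(S\N)   <
    [4,5] "river" : N
    [5,6] "city" : (S\(S\N))\N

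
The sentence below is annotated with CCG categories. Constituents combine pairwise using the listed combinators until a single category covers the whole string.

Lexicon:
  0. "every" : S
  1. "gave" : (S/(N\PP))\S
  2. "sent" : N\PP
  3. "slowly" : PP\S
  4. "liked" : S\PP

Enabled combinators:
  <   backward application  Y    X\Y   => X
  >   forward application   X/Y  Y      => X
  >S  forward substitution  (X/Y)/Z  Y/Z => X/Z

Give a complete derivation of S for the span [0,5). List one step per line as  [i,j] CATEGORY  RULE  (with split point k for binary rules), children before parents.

[0,1] S  lex  "every"
[1,2] (S/(N\PP))\S  lex  "gave"
[0,2] S/(N\PP)  <  k=1
[2,3] N\PP  lex  "sent"
[0,3] S  >  k=2
[3,4] PP\S  lex  "slowly"
[0,4] PP  <  k=3
[4,5] S\PP  lex  "liked"
[0,5] S  <  k=4

[0,5] S   <
  [0,4] PP   <
    [0,3] S   >
      [0,2] S/(N\PP)   <
        [0,1] "every" : S
        [1,2] "gave" : (S/(N\PP))\S
      [2,3] "sent" : N\PP
    [3,4] "slowly" : PP\S
  [4,5] "liked" : S\PP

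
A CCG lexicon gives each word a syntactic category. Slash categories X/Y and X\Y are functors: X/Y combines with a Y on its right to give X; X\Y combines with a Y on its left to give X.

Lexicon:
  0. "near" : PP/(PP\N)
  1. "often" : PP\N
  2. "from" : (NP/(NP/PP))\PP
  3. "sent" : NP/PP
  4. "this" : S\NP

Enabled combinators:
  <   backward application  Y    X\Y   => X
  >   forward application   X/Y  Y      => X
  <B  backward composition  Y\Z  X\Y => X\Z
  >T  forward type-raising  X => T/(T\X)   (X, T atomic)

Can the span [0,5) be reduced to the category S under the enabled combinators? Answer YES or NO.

YES

[0,5] S   <
  [0,4] NP   >
    [0,3] NP/(NP/PP)   <
      [0,2] PP   >
        [0,1] "near" : PP/(PP\N)
        [1,2] "often" : PP\N
      [2,3] "from" : (NP/(NP/PP))\PP
    [3,4] "sent" : NP/PP
  [4,5] "this" : S\NP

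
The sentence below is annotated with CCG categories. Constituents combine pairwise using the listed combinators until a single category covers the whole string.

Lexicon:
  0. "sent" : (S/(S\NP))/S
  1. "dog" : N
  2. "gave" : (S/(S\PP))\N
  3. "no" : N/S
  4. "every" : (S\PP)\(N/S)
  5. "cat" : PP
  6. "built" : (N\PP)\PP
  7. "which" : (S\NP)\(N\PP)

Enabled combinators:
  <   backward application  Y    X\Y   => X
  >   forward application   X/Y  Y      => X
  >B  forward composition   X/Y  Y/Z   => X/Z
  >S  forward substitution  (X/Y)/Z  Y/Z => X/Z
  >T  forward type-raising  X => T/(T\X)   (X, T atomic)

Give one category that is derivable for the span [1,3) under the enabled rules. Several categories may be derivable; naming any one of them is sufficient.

[0,8] S   >
  [0,5] S/(S\NP)   >
    [0,1] "sent" : (S/(S\NP))/S
    [1,5] S   >
      [1,3] S/(S\PP)   <
        [1,2] "dog" : N
        [2,3] "gave" : (S/(S\PP))\N
      [3,5] S\PP   <
        [3,4] "no" : N/S
        [4,5] "every" : (S\PP)\(N/S)
  [5,8] S\NP   <
    [5,7] N\PP   <
      [5,6] "cat" : PP
      [6,7] "built" : (N\PP)\PP
    [7,8] "which" : (S\NP)\(N\PP)

S/(S\PP)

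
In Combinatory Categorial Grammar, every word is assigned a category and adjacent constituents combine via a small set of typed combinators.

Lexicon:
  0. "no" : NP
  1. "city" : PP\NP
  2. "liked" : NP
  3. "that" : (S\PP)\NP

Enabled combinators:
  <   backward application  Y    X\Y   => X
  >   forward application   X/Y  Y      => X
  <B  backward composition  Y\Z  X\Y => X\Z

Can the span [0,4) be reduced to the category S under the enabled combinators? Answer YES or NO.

[0,4] S   <
  [0,2] PP   <
    [0,1] "no" : NP
    [1,2] "city" : PP\NP
  [2,4] S\PP   <
    [2,3] "liked" : NP
    [3,4] "that" : (S\PP)\NP

YES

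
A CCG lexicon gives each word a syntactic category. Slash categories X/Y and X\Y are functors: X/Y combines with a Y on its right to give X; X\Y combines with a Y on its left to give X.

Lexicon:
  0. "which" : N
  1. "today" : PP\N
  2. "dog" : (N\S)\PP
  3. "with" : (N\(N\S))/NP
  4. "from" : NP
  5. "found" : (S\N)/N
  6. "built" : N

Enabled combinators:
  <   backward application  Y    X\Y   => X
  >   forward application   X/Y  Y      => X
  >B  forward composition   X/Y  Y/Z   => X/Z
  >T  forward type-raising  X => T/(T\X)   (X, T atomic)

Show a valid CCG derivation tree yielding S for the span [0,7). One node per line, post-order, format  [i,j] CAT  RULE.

[0,1] N  lex  "which"
[0,1] PP/(PP\N)  >T
[1,2] PP\N  lex  "today"
[0,2] PP  >  k=1
[2,3] (N\S)\PP  lex  "dog"
[0,3] N\S  <  k=2
[3,4] (N\(N\S))/NP  lex  "with"
[4,5] NP  lex  "from"
[3,5] N\(N\S)  >  k=4
[0,5] N  <  k=3
[5,6] (S\N)/N  lex  "found"
[6,7] N  lex  "built"
[5,7] S\N  >  k=6
[0,7] S  <  k=5

[0,7] S   <
  [0,5] N   <
    [0,3] N\S   <
      [0,2] PP   >
        [0,1] PP/(PP\N)   >T
          [0,1] "which" : N
        [1,2] "today" : PP\N
      [2,3] "dog" : (N\S)\PP
    [3,5] N\(N\S)   >
      [3,4] "with" : (N\(N\S))/NP
      [4,5] "from" : NP
  [5,7] S\N   >
    [5,6] "found" : (S\N)/N
    [6,7] "built" : N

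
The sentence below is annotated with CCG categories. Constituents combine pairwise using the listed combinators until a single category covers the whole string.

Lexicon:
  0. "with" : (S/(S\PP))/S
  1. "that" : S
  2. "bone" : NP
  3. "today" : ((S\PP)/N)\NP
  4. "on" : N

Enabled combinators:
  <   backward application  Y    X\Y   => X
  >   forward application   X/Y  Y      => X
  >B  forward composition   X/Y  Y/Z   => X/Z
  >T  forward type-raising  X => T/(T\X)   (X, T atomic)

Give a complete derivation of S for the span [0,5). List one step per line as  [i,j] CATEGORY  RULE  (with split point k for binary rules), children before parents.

[0,5] S   >
  [0,2] S/(S\PP)   >
    [0,1] "with" : (S/(S\PP))/S
    [1,2] "that" : S
  [2,5] S\PP   >
    [2,4] (S\PP)/N   <
      [2,3] "bone" : NP
      [3,4] "today" : ((S\PP)/N)\NP
    [4,5] "on" : N

[0,1] (S/(S\PP))/S  lex  "with"
[1,2] S  lex  "that"
[0,2] S/(S\PP)  >  k=1
[2,3] NP  lex  "bone"
[3,4] ((S\PP)/N)\NP  lex  "today"
[2,4] (S\PP)/N  <  k=3
[4,5] N  lex  "on"
[2,5] S\PP  >  k=4
[0,5] S  >  k=2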